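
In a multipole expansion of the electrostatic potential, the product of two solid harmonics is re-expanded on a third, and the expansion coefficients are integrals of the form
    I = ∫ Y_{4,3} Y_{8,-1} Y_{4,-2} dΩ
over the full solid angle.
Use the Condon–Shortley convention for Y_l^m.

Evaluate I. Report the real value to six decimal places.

-0.053166

Checks pass: Σm=0; 16 even; l₃=4∈[4,12].
(2·4+1)(2·8+1)(2·4+1) = 1377
Δ: 8! 0! 8! / 17! → 1/218790
sum: t=4:+1/331776 = 1/331776
3j²(4 8 4; 0 0 0) = Δ·Π!·Σ² = 490/21879  (sign +1)
sum: t=1:−1/7257600 = -1/7257600
3j²(4 8 4; 3 -1 -2) = Δ·Π!·Σ² = 14/12155  (sign -1)
combine: 4πI² = 1377·490/21879·14/12155 = 12348/347633
take √, sign -1: I = -0.05316586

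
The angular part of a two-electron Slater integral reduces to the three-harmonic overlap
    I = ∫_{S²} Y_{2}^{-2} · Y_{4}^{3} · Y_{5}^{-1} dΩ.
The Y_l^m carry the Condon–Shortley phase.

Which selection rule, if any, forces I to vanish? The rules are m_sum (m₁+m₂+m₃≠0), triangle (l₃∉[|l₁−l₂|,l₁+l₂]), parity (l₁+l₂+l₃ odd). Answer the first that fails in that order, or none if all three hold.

parity

Σmᵢ = 0  ✓
l₃∈[|l₁−l₂|,l₁+l₂]=[2,6], have l₃=5  ✓
Σlᵢ = 11 ⇒ odd  ✗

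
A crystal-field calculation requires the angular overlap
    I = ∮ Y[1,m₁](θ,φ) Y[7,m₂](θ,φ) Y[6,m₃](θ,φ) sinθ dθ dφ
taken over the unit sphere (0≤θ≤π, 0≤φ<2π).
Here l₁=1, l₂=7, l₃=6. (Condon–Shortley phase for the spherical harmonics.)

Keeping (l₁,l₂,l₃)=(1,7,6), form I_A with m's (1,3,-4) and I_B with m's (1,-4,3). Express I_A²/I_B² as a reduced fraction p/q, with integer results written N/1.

l's match ⇒ only the (l;m) 3-j factors differ between A and B.
A: triangle coeff Δ(1,7,6) = 1/1365; Σ_t [0,0]: t=0:+1/14515200 = 1/14515200; (3j)²=2/455 [(1 7 6; 1 3 -4)], sign=+1
B: triangle coeff Δ(1,7,6) = 1/1365; Σ_t [0,0]: t=0:+1/4354560 = 1/4354560; (3j)²=11/273 [(1 7 6; 1 -4 3)], sign=-1
I_A²/I_B² = (2/455)/(11/273) = 6/55

6/55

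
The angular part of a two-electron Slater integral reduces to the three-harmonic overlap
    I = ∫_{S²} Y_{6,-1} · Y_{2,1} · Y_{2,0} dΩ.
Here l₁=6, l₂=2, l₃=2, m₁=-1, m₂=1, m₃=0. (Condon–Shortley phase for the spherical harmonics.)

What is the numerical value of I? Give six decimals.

triangle: need 4≤l₃≤8, have 2; I=0

0.000000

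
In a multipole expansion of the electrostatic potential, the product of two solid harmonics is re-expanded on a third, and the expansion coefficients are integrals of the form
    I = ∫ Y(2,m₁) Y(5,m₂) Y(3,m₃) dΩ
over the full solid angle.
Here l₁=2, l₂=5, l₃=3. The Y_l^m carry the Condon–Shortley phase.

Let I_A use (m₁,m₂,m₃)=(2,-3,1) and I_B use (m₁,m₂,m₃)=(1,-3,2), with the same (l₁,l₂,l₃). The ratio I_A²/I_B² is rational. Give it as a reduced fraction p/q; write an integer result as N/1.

5/8

l's match ⇒ only the (l;m) 3-j factors differ between A and B.
A: triangle coeff Δ(2,5,3) = 1/2310; Σ_t [0,0]: t=0:+1/1152 = 1/1152; (3j)²=1/33 [(2 5 3; 2 -3 1)], sign=+1
B: triangle coeff Δ(2,5,3) = 1/2310; Σ_t [1,1]: t=1:−1/720 = -1/720; (3j)²=8/165 [(2 5 3; 1 -3 2)], sign=+1
I_A²/I_B² = (1/33)/(8/165) = 5/8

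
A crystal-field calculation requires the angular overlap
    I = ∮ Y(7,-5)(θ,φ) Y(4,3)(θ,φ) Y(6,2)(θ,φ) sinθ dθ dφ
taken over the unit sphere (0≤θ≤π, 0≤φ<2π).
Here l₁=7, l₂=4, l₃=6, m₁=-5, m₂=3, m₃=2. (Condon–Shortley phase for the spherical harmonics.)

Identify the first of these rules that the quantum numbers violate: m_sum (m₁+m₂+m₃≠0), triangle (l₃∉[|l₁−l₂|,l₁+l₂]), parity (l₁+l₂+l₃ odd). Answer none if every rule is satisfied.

parity

m₁+m₂+m₃ = -5 + 3 + 2 = 0  ✓
triangle: |7−4|=3 ≤ l₃=6 ≤ 7+4=11  ✓
parity: l₁+l₂+l₃ = 17 is odd  ✗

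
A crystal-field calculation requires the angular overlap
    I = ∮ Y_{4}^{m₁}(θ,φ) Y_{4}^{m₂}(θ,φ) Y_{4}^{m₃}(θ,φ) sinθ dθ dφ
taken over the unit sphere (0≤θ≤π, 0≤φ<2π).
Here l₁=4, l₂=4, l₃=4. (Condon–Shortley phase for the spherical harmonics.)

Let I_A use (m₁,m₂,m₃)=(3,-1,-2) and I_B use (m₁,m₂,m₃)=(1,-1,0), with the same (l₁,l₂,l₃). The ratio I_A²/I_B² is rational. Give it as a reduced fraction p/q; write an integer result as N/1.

70/81

Same 4,4,4: normalisation and zero-m 3j drop out of the ratio.
A: Δ: 4! 4! 4! / 13! → 1/450450; sum: t=0:+1/864 t=1:−1/576 = -1/1728; 3j²(4 4 4; 3 -1 -2) = Δ·Π!·Σ² = 5/1287  (sign -1)
B: Δ: 4! 4! 4! / 13! → 1/450450; sum: t=0:+1/864 t=1:−1/96 t=2:+1/144 t=3:−1/3456 = -1/384; 3j²(4 4 4; 1 -1 0) = Δ·Π!·Σ² = 9/2002  (sign -1)
I_A²/I_B² = (5/1287)/(9/2002) = 70/81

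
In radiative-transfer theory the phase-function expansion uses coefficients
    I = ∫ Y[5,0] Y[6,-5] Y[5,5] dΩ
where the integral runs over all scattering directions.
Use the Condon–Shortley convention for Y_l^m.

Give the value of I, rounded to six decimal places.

-0.152641

Checks pass: Σm=0; 16 even; l₃=5∈[1,11].
(2·5+1)(2·6+1)(2·5+1) = 1573
Δ: 6! 4! 6! / 17! → 1/28588560
sum: t=1:−1/345600 t=2:+1/13824 t=3:−1/5184 t=4:+1/13824 t=5:−1/345600 = -7/129600
3j²(5 6 5; 0 0 0) = Δ·Π!·Σ² = 80/7293  (sign +1)
sum: t=1:−1/2073600 = -1/2073600
3j²(5 6 5; 0 -5 5) = Δ·Π!·Σ² = 15/884  (sign -1)
combine: 4πI² = 1573·80/7293·15/884 = 1100/3757
take √, sign -1: I = -0.15264086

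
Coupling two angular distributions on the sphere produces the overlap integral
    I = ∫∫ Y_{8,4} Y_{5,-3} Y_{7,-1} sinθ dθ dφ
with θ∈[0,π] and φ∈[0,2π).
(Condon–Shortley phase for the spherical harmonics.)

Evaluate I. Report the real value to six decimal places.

m-sum 0 ✓  L=20 even ✓  3≤7≤13 ✓
Π(2lᵢ+1) = 17×11×15 = 2805
triangle coeff Δ(8,5,7) = 1/814773960
Σ_t [1,5]: t=1:−1/87091200 t=2:+1/4976640 t=3:−1/2073600 t=4:+1/4976640 t=5:−1/87091200 = -1/9676800
(3j)²=360/46189 [(8 5 7; 0 0 0)], sign=+1
Σ_t [0,2]: t=0:+1/49766400 t=1:−1/21772800 t=2:+1/92897280 = -1/66355200
(3j)²=63/8398 [(8 5 7; 4 -3 -1)], sign=-1
⇒ 4πI² = 170100/1037153
I = (-1)√(170100/1037153/(4π)) = -0.11424200

-0.114242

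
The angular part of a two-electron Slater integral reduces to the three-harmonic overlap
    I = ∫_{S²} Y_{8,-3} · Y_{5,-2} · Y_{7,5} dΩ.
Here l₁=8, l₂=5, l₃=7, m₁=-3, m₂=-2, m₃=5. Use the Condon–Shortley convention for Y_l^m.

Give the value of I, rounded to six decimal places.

-0.092236

m-sum 0 ✓  L=20 even ✓  3≤7≤13 ✓
Π(2lᵢ+1) = 17×11×15 = 2805
triangle coeff Δ(8,5,7) = 1/814773960
Σ_t [1,5]: t=1:−1/87091200 t=2:+1/4976640 t=3:−1/2073600 t=4:+1/4976640 t=5:−1/87091200 = -1/9676800
(3j)²=360/46189 [(8 5 7; 0 0 0)], sign=+1
Σ_t [1,3]: t=1:−1/1741824000 t=2:+1/104509440 t=3:−1/69672960 = -1/186624000
(3j)²=308/62985 [(8 5 7; -3 -2 5)], sign=-1
⇒ 4πI² = 110880/1037153
I = (-1)√(110880/1037153/(4π)) = -0.09223596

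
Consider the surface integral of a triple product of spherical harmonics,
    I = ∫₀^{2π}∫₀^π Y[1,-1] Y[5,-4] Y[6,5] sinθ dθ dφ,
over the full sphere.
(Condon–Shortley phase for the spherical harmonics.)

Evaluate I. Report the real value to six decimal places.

-0.303018

Checks pass: Σm=0; 12 even; l₃=6∈[4,6].
(2·1+1)(2·5+1)(2·6+1) = 429
Δ: 0! 2! 10! / 13! → 1/858
sum: t=0:+1/14400 = 1/14400
3j²(1 5 6; 0 0 0) = Δ·Π!·Σ² = 6/143  (sign +1)
sum: t=0:+1/725760 = 1/725760
3j²(1 5 6; -1 -4 5) = Δ·Π!·Σ² = 5/78  (sign -1)
combine: 4πI² = 429·6/143·5/78 = 15/13
take √, sign -1: I = -0.30301841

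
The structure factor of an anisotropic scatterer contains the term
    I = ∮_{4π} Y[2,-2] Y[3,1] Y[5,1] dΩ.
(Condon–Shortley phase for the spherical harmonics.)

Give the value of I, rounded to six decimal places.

m-sum 0 ✓  L=10 even ✓  1≤5≤5 ✓
Π(2lᵢ+1) = 5×7×11 = 385
triangle coeff Δ(2,3,5) = 1/2310
Σ_t [0,0]: t=0:+1/144 = 1/144
(3j)²=10/231 [(2 3 5; 0 0 0)], sign=-1
Σ_t [0,0]: t=0:+1/1152 = 1/1152
(3j)²=1/154 [(2 3 5; -2 1 1)], sign=+1
⇒ 4πI² = 25/231
I = (-1)√(25/231/(4π)) = -0.09280237

-0.092802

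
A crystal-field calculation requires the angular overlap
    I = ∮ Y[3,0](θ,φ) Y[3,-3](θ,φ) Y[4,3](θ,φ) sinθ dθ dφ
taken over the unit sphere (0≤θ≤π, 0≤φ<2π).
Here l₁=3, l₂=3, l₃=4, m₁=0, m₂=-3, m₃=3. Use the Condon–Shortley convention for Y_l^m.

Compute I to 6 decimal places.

0.203551

m-sum 0 ✓  L=10 even ✓  0≤4≤6 ✓
Π(2lᵢ+1) = 7×7×9 = 441
triangle coeff Δ(3,3,4) = 1/34650
Σ_t [0,2]: t=0:+1/72 t=1:−1/16 t=2:+1/72 = -5/144
(3j)²=2/77 [(3 3 4; 0 0 0)], sign=-1
Σ_t [0,0]: t=0:+1/288 = 1/288
(3j)²=1/22 [(3 3 4; 0 -3 3)], sign=-1
⇒ 4πI² = 63/121
I = (+1)√(63/121/(4π)) = 0.20355073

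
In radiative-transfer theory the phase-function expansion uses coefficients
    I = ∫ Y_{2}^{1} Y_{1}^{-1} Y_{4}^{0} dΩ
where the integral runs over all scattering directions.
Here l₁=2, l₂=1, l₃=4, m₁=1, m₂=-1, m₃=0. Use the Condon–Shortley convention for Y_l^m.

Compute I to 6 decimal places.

0.000000

l₃=4 ∉ [1,3] — triangle fails ⇒ I = 0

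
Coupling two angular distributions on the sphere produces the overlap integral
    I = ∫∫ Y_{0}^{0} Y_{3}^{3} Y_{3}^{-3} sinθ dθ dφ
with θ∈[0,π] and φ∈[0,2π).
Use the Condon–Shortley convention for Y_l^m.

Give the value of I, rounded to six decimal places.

Rules hold: Σm=0, L=6 even, 3≤3≤3.
N = 1·7·7 = 49
Δ = 0!·0!·6!/7! = 1/7
Racah Σ t=0..0: t=0:+1/36 = 1/36
⇒ 3j(0 3 3; 0 0 0)² = 1/7, sgn -1
Racah Σ t=0..0: t=0:+1/720 = 1/720
⇒ 3j(0 3 3; 0 3 -3)² = 1/7, sgn +1
4πI² = N·(3j₀)²·(3jₘ)² = 1/1
I = -1·√(1/4π) = -0.28209479

-0.282095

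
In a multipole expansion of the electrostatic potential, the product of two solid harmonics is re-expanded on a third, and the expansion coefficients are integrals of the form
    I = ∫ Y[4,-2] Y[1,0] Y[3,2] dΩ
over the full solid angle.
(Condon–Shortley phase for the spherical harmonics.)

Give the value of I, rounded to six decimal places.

m-sum 0 ✓  L=8 even ✓  3≤3≤5 ✓
Π(2lᵢ+1) = 9×3×7 = 189
triangle coeff Δ(4,1,3) = 1/252
Σ_t [1,1]: t=1:−1/36 = -1/36
(3j)²=4/63 [(4 1 3; 0 0 0)], sign=+1
Σ_t [1,1]: t=1:−1/120 = -1/120
(3j)²=1/21 [(4 1 3; -2 0 2)], sign=+1
⇒ 4πI² = 4/7
I = (+1)√(4/7/(4π)) = 0.21324362

0.213244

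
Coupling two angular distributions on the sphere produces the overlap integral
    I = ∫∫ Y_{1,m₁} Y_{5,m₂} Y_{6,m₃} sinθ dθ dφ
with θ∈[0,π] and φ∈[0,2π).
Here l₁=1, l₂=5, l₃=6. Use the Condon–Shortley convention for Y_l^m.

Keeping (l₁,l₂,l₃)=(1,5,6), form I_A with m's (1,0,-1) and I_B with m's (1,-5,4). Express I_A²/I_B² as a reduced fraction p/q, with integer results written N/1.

l's match ⇒ only the (l;m) 3-j factors differ between A and B.
A: triangle coeff Δ(1,5,6) = 1/858; Σ_t [0,0]: t=0:+1/28800 = 1/28800; (3j)²=7/286 [(1 5 6; 1 0 -1)], sign=-1
B: triangle coeff Δ(1,5,6) = 1/858; Σ_t [0,0]: t=0:+1/7257600 = 1/7257600; (3j)²=1/858 [(1 5 6; 1 -5 4)], sign=+1
I_A²/I_B² = (7/286)/(1/858) = 21/1

21/1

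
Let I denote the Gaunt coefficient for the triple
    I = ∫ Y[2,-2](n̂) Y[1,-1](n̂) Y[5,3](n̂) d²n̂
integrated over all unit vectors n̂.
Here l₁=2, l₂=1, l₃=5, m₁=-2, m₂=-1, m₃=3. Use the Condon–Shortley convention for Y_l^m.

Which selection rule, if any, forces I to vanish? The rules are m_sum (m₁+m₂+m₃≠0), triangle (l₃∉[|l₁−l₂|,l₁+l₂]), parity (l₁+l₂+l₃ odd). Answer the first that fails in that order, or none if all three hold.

Σmᵢ = 0  ✓
l₃∈[|l₁−l₂|,l₁+l₂]=[1,3], have l₃=5  ✗
Σlᵢ = 8 ⇒ even

triangle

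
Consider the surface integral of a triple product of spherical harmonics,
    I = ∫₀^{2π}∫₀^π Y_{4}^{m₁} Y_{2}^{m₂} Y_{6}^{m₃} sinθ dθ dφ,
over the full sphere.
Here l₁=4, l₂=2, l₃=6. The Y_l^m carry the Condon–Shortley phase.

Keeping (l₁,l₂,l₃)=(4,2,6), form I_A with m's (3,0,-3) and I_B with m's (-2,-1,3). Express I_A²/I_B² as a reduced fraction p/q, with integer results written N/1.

Shared (l₁,l₂,l₃)=(4,2,6): N and (l;000)² cancel in I_A²/I_B².
A: Δ = 0!·8!·4!/13! = 1/6435; Racah Σ t=0..0: t=0:+1/20160 = 1/20160; ⇒ 3j(4 2 6; 3 0 -3)² = 12/715, sgn -1
B: Δ = 0!·8!·4!/13! = 1/6435; Racah Σ t=0..0: t=0:+1/8640 = 1/8640; ⇒ 3j(4 2 6; -2 -1 3)² = 28/715, sgn -1
I_A²/I_B² = (12/715)/(28/715) = 3/7

3/7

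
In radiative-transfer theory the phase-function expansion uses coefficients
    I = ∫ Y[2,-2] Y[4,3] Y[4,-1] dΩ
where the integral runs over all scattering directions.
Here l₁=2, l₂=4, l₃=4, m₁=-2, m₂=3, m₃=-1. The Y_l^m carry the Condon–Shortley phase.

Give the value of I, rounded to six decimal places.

0.159270

Checks pass: Σm=0; 10 even; l₃=4∈[2,6].
(2·2+1)(2·4+1)(2·4+1) = 405
Δ: 2! 2! 6! / 11! → 1/13860
sum: t=0:+1/192 t=1:−1/36 t=2:+1/192 = -5/288
3j²(2 4 4; 0 0 0) = Δ·Π!·Σ² = 20/693  (sign -1)
sum: t=2:+1/480 = 1/480
3j²(2 4 4; -2 3 -1) = Δ·Π!·Σ² = 3/110  (sign -1)
combine: 4πI² = 405·20/693·3/110 = 270/847
take √, sign +1: I = 0.15927046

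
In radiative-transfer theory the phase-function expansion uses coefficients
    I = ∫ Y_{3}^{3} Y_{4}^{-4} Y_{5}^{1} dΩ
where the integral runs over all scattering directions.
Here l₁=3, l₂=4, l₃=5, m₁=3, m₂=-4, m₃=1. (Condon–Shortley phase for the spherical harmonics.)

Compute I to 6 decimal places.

Rules hold: Σm=0, L=12 even, 1≤5≤7.
N = 7·9·11 = 693
Δ = 2!·4!·6!/13! = 1/180180
Racah Σ t=0..2: t=0:+1/576 t=1:−1/144 t=2:+1/576 = -1/288
⇒ 3j(3 4 5; 0 0 0)² = 20/1001, sgn +1
Racah Σ t=0..0: t=0:+1/34560 = 1/34560
⇒ 3j(3 4 5; 3 -4 1)² = 1/429, sgn +1
4πI² = N·(3j₀)²·(3jₘ)² = 60/1859
I = +1·√(0.0322754/4π) = 0.05067935

0.050679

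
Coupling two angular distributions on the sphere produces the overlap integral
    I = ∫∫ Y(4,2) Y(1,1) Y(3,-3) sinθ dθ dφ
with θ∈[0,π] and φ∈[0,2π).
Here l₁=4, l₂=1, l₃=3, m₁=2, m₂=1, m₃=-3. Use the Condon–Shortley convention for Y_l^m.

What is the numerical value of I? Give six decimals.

0.061558

Rules hold: Σm=0, L=8 even, 3≤3≤5.
N = 9·3·7 = 189
Δ = 2!·6!·0!/9! = 1/252
Racah Σ t=1..1: t=1:−1/36 = -1/36
⇒ 3j(4 1 3; 0 0 0)² = 4/63, sgn +1
Racah Σ t=2..2: t=2:+1/1440 = 1/1440
⇒ 3j(4 1 3; 2 1 -3)² = 1/252, sgn +1
4πI² = N·(3j₀)²·(3jₘ)² = 1/21
I = +1·√(0.047619/4π) = 0.06155813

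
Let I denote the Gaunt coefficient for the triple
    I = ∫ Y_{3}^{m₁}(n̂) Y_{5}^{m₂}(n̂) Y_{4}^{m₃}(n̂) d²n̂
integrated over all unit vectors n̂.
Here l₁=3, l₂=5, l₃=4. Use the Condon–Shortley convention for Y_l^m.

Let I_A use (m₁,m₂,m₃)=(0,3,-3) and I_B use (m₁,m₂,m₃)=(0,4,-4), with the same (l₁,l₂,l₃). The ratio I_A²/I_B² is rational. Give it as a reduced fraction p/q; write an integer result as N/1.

1/4

Shared (l₁,l₂,l₃)=(3,5,4): N and (l;000)² cancel in I_A²/I_B².
A: Δ = 4!·2!·6!/13! = 1/180180; Racah Σ t=2..3: t=2:+1/2880 t=3:−1/1440 = -1/2880; ⇒ 3j(3 5 4; 0 3 -3)² = 7/715, sgn +1
B: Δ = 4!·2!·6!/13! = 1/180180; Racah Σ t=3..3: t=3:−1/8640 = -1/8640; ⇒ 3j(3 5 4; 0 4 -4)² = 28/715, sgn -1
I_A²/I_B² = (7/715)/(28/715) = 1/4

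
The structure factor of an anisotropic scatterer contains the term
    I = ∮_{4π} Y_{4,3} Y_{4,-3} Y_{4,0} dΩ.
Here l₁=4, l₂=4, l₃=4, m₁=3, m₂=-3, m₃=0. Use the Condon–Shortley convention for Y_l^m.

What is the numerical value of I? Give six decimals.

m-sum 0 ✓  L=12 even ✓  0≤4≤8 ✓
Π(2lᵢ+1) = 9×9×9 = 729
triangle coeff Δ(4,4,4) = 1/450450
Σ_t [0,4]: t=0:+1/13824 t=1:−1/216 t=2:+1/64 t=3:−1/216 t=4:+1/13824 = 5/768
(3j)²=18/1001 [(4 4 4; 0 0 0)], sign=+1
Σ_t [0,1]: t=0:+1/864 t=1:−1/3456 = 1/1152
(3j)²=7/286 [(4 4 4; 3 -3 0)], sign=+1
⇒ 4πI² = 6561/20449
I = (+1)√(6561/20449/(4π)) = 0.15978796

0.159788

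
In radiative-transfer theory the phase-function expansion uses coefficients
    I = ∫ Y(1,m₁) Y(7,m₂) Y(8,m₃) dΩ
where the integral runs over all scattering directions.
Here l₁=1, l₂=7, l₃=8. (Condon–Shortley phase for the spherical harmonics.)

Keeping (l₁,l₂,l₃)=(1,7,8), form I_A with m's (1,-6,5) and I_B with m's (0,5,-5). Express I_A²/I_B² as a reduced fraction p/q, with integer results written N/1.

l's match ⇒ only the (l;m) 3-j factors differ between A and B.
A: triangle coeff Δ(1,7,8) = 1/2040; Σ_t [0,0]: t=0:+1/12454041600 = 1/12454041600; (3j)²=1/680 [(1 7 8; 1 -6 5)], sign=-1
B: triangle coeff Δ(1,7,8) = 1/2040; Σ_t [0,0]: t=0:+1/958003200 = 1/958003200; (3j)²=13/680 [(1 7 8; 0 5 -5)], sign=-1
I_A²/I_B² = (1/680)/(13/680) = 1/13

1/13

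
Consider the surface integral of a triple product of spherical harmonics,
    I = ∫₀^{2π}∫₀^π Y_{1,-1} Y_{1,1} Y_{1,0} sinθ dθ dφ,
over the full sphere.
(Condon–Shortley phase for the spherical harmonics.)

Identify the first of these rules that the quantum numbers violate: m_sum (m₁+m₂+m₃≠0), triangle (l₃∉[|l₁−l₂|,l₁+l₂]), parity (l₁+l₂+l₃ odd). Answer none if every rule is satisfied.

parity

azimuthal sum: -1 + 1 + 0 = 0  ✓
0 ≤ 1 ≤ 2 (triangle on l)  ✓
L = 1 + 1 + 1 = 3 (odd)  ✗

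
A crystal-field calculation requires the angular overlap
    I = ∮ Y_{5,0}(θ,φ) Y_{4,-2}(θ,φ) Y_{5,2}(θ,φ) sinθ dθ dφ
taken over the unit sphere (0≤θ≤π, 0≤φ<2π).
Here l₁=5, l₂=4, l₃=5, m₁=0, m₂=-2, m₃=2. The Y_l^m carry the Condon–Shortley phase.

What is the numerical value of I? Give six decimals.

-0.099440

m-sum 0 ✓  L=14 even ✓  1≤5≤9 ✓
Π(2lᵢ+1) = 11×9×11 = 1089
triangle coeff Δ(5,4,5) = 1/3153150
Σ_t [0,4]: t=0:+1/69120 t=1:−1/1728 t=2:+1/576 t=3:−1/1728 t=4:+1/69120 = 7/11520
(3j)²=2/143 [(5 4 5; 0 0 0)], sign=-1
Σ_t [0,2]: t=0:+1/11520 t=1:−1/1728 t=2:+1/3456 = -7/34560
(3j)²=7/858 [(5 4 5; 0 -2 2)], sign=+1
⇒ 4πI² = 21/169
I = (-1)√(21/169/(4π)) = -0.09944006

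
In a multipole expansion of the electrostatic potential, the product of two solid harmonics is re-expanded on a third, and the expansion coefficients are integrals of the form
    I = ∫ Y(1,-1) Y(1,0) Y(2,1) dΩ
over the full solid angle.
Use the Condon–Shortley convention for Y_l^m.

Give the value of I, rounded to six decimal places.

Rules hold: Σm=0, L=4 even, 0≤2≤2.
N = 3·3·5 = 45
Δ = 0!·2!·2!/5! = 1/30
Racah Σ t=0..0: t=0:+1/1 = 1/1
⇒ 3j(1 1 2; 0 0 0)² = 2/15, sgn +1
Racah Σ t=0..0: t=0:+1/2 = 1/2
⇒ 3j(1 1 2; -1 0 1)² = 1/10, sgn -1
4πI² = N·(3j₀)²·(3jₘ)² = 3/5
I = -1·√(0.6/4π) = -0.21850969

-0.218510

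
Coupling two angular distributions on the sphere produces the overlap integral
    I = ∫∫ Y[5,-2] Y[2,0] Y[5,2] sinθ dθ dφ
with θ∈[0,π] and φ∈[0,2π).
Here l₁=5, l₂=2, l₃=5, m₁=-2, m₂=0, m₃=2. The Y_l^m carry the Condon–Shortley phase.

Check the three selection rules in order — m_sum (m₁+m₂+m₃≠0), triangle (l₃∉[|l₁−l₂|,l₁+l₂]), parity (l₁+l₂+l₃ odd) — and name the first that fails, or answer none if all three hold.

m₁+m₂+m₃ = -2 + 0 + 2 = 0  ✓
triangle: |5−2|=3 ≤ l₃=5 ≤ 5+2=7  ✓
parity: l₁+l₂+l₃ = 12 is even  ✓

none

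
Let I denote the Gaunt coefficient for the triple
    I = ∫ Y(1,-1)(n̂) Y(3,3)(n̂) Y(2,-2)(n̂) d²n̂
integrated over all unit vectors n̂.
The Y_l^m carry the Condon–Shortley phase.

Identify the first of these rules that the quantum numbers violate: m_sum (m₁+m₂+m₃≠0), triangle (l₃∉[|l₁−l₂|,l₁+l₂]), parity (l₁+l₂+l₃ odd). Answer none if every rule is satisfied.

azimuthal sum: -1 + 3 − 2 = 0  ✓
2 ≤ 2 ≤ 4 (triangle on l)  ✓
L = 1 + 3 + 2 = 6 (even)  ✓

none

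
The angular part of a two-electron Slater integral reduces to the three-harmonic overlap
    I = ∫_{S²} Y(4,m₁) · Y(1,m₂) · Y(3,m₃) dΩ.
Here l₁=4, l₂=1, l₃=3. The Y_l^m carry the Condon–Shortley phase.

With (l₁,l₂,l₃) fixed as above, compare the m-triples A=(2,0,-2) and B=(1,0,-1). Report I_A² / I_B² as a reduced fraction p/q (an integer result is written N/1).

Shared (l₁,l₂,l₃)=(4,1,3): N and (l;000)² cancel in I_A²/I_B².
A: Δ = 2!·6!·0!/9! = 1/252; Racah Σ t=1..1: t=1:−1/120 = -1/120; ⇒ 3j(4 1 3; 2 0 -2)² = 1/21, sgn +1
B: Δ = 2!·6!·0!/9! = 1/252; Racah Σ t=1..1: t=1:−1/48 = -1/48; ⇒ 3j(4 1 3; 1 0 -1)² = 5/84, sgn -1
I_A²/I_B² = (1/21)/(5/84) = 4/5

4/5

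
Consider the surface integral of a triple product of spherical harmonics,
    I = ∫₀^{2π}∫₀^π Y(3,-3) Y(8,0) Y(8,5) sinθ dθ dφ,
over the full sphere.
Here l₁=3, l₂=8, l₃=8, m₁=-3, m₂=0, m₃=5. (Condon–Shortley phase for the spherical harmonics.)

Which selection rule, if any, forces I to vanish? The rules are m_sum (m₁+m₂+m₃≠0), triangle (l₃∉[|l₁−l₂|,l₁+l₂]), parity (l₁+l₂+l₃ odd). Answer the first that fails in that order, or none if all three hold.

m_sum

azimuthal sum: -3 + 0 + 5 = 2  ✗
5 ≤ 8 ≤ 11 (triangle on l)
L = 3 + 8 + 8 = 19 (odd)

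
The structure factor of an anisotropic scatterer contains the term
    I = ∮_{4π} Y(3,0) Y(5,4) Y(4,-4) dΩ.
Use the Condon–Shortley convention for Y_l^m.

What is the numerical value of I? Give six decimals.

-0.207724

Checks pass: Σm=0; 12 even; l₃=4∈[2,8].
(2·3+1)(2·5+1)(2·4+1) = 693
Δ: 4! 2! 6! / 13! → 1/180180
sum: t=1:−1/576 t=2:+1/144 t=3:−1/576 = 1/288
3j²(3 5 4; 0 0 0) = Δ·Π!·Σ² = 20/1001  (sign +1)
sum: t=3:−1/8640 = -1/8640
3j²(3 5 4; 0 4 -4) = Δ·Π!·Σ² = 28/715  (sign -1)
combine: 4πI² = 693·20/1001·28/715 = 1008/1859
take √, sign -1: I = -0.20772350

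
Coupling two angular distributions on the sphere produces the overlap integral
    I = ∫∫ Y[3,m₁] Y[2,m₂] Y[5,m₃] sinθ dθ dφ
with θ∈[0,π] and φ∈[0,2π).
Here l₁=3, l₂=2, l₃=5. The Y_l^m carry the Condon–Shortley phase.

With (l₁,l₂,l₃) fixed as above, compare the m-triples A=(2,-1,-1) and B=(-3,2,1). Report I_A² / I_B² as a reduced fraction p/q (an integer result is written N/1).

24/1

Same 3,2,5: normalisation and zero-m 3j drop out of the ratio.
A: Δ: 0! 6! 4! / 11! → 1/2310; sum: t=0:+1/720 = 1/720; 3j²(3 2 5; 2 -1 -1) = Δ·Π!·Σ² = 4/385  (sign +1)
B: Δ: 0! 6! 4! / 11! → 1/2310; sum: t=0:+1/17280 = 1/17280; 3j²(3 2 5; -3 2 1) = Δ·Π!·Σ² = 1/2310  (sign +1)
I_A²/I_B² = (4/385)/(1/2310) = 24/1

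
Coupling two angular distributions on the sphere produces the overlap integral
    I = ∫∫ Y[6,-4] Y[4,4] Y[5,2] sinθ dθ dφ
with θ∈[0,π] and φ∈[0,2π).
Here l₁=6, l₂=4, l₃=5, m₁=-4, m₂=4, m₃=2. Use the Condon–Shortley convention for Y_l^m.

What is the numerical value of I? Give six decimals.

Σmᵢ = 2 ≠ 0, so the φ-integral vanishes; I = 0

0.000000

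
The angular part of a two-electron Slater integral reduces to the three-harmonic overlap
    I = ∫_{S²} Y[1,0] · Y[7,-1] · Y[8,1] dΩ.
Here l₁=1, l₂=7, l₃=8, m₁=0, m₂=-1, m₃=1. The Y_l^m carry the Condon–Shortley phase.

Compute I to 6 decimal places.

Checks pass: Σm=0; 16 even; l₃=8∈[6,8].
(2·1+1)(2·7+1)(2·8+1) = 765
Δ: 0! 2! 14! / 17! → 1/2040
sum: t=0:+1/25401600 = 1/25401600
3j²(1 7 8; 0 0 0) = Δ·Π!·Σ² = 8/255  (sign +1)
sum: t=0:+1/29030400 = 1/29030400
3j²(1 7 8; 0 -1 1) = Δ·Π!·Σ² = 21/680  (sign -1)
combine: 4πI² = 765·8/255·21/680 = 63/85
take √, sign -1: I = -0.24285994

-0.242860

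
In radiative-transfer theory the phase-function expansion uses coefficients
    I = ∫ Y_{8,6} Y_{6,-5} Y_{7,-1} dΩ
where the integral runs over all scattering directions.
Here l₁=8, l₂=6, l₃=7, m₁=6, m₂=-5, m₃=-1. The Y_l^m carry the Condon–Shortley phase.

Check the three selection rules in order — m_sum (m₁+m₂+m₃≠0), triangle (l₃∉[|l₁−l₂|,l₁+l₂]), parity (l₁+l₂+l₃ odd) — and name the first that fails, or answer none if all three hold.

parity

Σmᵢ = 0  ✓
l₃∈[|l₁−l₂|,l₁+l₂]=[2,14], have l₃=7  ✓
Σlᵢ = 21 ⇒ odd  ✗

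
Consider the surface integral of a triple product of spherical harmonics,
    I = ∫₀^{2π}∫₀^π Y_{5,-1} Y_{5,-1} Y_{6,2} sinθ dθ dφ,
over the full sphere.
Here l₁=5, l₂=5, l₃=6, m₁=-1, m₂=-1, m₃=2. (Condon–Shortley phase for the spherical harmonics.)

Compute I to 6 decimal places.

m-sum 0 ✓  L=16 even ✓  0≤6≤10 ✓
Π(2lᵢ+1) = 11×11×13 = 1573
triangle coeff Δ(5,5,6) = 1/28588560
Σ_t [0,4]: t=0:+1/345600 t=1:−1/13824 t=2:+1/5184 t=3:−1/13824 t=4:+1/345600 = 7/129600
(3j)²=80/7293 [(5 5 6; 0 0 0)], sign=+1
Σ_t [0,4]: t=0:+1/829440 t=1:−1/25920 t=2:+1/9216 t=3:−1/25920 t=4:+1/829440 = 7/207360
(3j)²=28/2431 [(5 5 6; -1 -1 2)], sign=+1
⇒ 4πI² = 2240/11271
I = (+1)√(2240/11271/(4π)) = 0.12575865

0.125759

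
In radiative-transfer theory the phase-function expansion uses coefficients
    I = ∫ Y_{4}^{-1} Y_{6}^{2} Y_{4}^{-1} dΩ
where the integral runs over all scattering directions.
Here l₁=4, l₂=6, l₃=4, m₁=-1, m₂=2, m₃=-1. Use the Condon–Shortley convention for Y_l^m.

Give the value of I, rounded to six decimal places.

Checks pass: Σm=0; 14 even; l₃=4∈[2,10].
(2·4+1)(2·6+1)(2·4+1) = 1053
Δ: 6! 2! 6! / 15! → 1/1261260
sum: t=2:+1/4608 t=3:−1/1296 t=4:+1/4608 = -7/20736
3j²(4 6 4; 0 0 0) = Δ·Π!·Σ² = 20/1287  (sign -1)
sum: t=3:−1/8640 t=4:+1/2304 t=5:−1/8640 = 7/34560
3j²(4 6 4; -1 2 -1) = Δ·Π!·Σ² = 7/429  (sign -1)
combine: 4πI² = 1053·20/1287·7/429 = 420/1573
take √, sign +1: I = 0.14576570

0.145766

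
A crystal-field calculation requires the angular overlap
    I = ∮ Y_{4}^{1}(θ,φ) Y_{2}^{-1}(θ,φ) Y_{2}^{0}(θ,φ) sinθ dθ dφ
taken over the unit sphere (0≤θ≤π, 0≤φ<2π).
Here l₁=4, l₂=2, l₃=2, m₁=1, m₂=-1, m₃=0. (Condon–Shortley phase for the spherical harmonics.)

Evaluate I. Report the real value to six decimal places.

m-sum 0 ✓  L=8 even ✓  2≤2≤6 ✓
Π(2lᵢ+1) = 9×5×5 = 225
triangle coeff Δ(4,2,2) = 1/630
Σ_t [2,2]: t=2:+1/16 = 1/16
(3j)²=2/35 [(4 2 2; 0 0 0)], sign=+1
Σ_t [1,1]: t=1:−1/24 = -1/24
(3j)²=1/21 [(4 2 2; 1 -1 0)], sign=-1
⇒ 4πI² = 30/49
I = (-1)√(30/49/(4π)) = -0.22072812

-0.220728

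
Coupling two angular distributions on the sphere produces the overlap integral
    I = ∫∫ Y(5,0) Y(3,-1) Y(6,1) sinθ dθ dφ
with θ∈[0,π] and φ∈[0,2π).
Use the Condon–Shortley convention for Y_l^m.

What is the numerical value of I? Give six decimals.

Rules hold: Σm=0, L=14 even, 2≤6≤8.
N = 11·7·13 = 1001
Δ = 2!·8!·4!/15! = 1/675675
Racah Σ t=0..2: t=0:+1/8640 t=1:−1/2304 t=2:+1/8640 = -7/34560
⇒ 3j(5 3 6; 0 0 0)² = 7/429, sgn -1
Racah Σ t=0..2: t=0:+1/5760 t=1:−1/3456 t=2:+1/34560 = -1/11520
⇒ 3j(5 3 6; 0 -1 1)² = 2/429, sgn +1
4πI² = N·(3j₀)²·(3jₘ)² = 98/1287
I = -1·√(0.0761461/4π) = -0.07784287

-0.077843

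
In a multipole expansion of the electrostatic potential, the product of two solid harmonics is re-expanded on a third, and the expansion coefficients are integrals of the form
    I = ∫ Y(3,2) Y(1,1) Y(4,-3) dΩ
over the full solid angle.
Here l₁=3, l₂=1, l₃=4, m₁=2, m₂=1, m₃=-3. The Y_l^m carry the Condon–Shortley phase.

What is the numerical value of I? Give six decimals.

Checks pass: Σm=0; 8 even; l₃=4∈[2,4].
(2·3+1)(2·1+1)(2·4+1) = 189
Δ: 0! 6! 2! / 9! → 1/252
sum: t=0:+1/36 = 1/36
3j²(3 1 4; 0 0 0) = Δ·Π!·Σ² = 4/63  (sign +1)
sum: t=0:+1/240 = 1/240
3j²(3 1 4; 2 1 -3) = Δ·Π!·Σ² = 1/12  (sign -1)
combine: 4πI² = 189·4/63·1/12 = 1/1
take √, sign -1: I = -0.28209479

-0.282095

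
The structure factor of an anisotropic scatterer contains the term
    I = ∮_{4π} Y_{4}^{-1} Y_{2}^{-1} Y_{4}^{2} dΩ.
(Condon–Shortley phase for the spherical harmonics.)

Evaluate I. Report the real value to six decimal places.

Checks pass: Σm=0; 10 even; l₃=4∈[2,6].
(2·4+1)(2·2+1)(2·4+1) = 405
Δ: 2! 6! 2! / 11! → 1/13860
sum: t=0:+1/192 t=1:−1/36 t=2:+1/192 = -5/288
3j²(4 2 4; 0 0 0) = Δ·Π!·Σ² = 20/693  (sign -1)
sum: t=0:+1/240 t=1:−1/96 = -1/160
3j²(4 2 4; -1 -1 2) = Δ·Π!·Σ² = 27/1540  (sign -1)
combine: 4πI² = 405·20/693·27/1540 = 1215/5929
take √, sign +1: I = 0.12770047

0.127700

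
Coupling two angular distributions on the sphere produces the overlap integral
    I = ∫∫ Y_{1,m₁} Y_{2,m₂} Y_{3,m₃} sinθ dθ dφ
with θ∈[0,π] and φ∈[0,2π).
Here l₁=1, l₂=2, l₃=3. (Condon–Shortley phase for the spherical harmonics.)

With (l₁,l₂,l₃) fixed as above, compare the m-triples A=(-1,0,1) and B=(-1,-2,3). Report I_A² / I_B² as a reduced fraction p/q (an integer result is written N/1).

Shared (l₁,l₂,l₃)=(1,2,3): N and (l;000)² cancel in I_A²/I_B².
A: Δ = 0!·2!·4!/7! = 1/105; Racah Σ t=0..0: t=0:+1/8 = 1/8; ⇒ 3j(1 2 3; -1 0 1)² = 2/35, sgn +1
B: Δ = 0!·2!·4!/7! = 1/105; Racah Σ t=0..0: t=0:+1/48 = 1/48; ⇒ 3j(1 2 3; -1 -2 3)² = 1/7, sgn +1
I_A²/I_B² = (2/35)/(1/7) = 2/5

2/5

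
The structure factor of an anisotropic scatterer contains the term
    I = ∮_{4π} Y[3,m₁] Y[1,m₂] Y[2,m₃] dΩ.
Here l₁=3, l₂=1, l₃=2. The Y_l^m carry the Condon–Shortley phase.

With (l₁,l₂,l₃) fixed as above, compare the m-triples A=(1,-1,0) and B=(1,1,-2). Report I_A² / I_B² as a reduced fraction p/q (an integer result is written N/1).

6/1

l's match ⇒ only the (l;m) 3-j factors differ between A and B.
A: triangle coeff Δ(3,1,2) = 1/105; Σ_t [0,0]: t=0:+1/8 = 1/8; (3j)²=2/35 [(3 1 2; 1 -1 0)], sign=+1
B: triangle coeff Δ(3,1,2) = 1/105; Σ_t [2,2]: t=2:+1/48 = 1/48; (3j)²=1/105 [(3 1 2; 1 1 -2)], sign=+1
I_A²/I_B² = (2/35)/(1/105) = 6/1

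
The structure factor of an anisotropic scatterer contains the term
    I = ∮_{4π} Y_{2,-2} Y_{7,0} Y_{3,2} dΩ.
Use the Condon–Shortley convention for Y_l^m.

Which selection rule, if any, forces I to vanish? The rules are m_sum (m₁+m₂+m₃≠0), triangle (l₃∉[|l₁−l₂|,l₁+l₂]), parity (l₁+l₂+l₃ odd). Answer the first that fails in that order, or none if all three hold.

azimuthal sum: -2 + 0 + 2 = 0  ✓
5 ≤ 3 ≤ 9 (triangle on l)  ✗
L = 2 + 7 + 3 = 12 (even)

triangle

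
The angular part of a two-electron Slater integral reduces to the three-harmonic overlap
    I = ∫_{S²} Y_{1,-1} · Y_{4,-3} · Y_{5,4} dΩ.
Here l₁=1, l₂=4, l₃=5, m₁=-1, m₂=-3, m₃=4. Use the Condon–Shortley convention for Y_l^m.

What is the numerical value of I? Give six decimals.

0.294638

Checks pass: Σm=0; 10 even; l₃=5∈[3,5].
(2·1+1)(2·4+1)(2·5+1) = 297
Δ: 0! 2! 8! / 11! → 1/495
sum: t=0:+1/576 = 1/576
3j²(1 4 5; 0 0 0) = Δ·Π!·Σ² = 5/99  (sign -1)
sum: t=0:+1/10080 = 1/10080
3j²(1 4 5; -1 -3 4) = Δ·Π!·Σ² = 4/55  (sign -1)
combine: 4πI² = 297·5/99·4/55 = 12/11
take √, sign +1: I = 0.29463840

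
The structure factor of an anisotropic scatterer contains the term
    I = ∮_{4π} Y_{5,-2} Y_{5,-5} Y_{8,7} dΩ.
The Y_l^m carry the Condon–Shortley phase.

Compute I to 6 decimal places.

0.200803

m-sum 0 ✓  L=18 even ✓  0≤8≤10 ✓
Π(2lᵢ+1) = 11×11×17 = 2057
triangle coeff Δ(5,5,8) = 1/37413090
Σ_t [0,2]: t=0:+1/1036800 t=1:−1/331776 t=2:+1/1036800 = -1/921600
(3j)²=490/46189 [(5 5 8; 0 0 0)], sign=-1
Σ_t [0,0]: t=0:+1/406425600 = 1/406425600
(3j)²=15/646 [(5 5 8; -2 -5 7)], sign=-1
⇒ 4πI² = 40425/79781
I = (+1)√(40425/79781/(4π)) = 0.20080307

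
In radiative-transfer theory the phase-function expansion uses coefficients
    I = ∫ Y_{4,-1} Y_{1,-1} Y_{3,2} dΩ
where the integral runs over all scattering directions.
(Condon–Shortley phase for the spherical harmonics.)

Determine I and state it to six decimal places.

-0.106622

Checks pass: Σm=0; 8 even; l₃=3∈[3,5].
(2·4+1)(2·1+1)(2·3+1) = 189
Δ: 2! 6! 0! / 9! → 1/252
sum: t=1:−1/36 = -1/36
3j²(4 1 3; 0 0 0) = Δ·Π!·Σ² = 4/63  (sign +1)
sum: t=0:+1/240 = 1/240
3j²(4 1 3; -1 -1 2) = Δ·Π!·Σ² = 1/84  (sign -1)
combine: 4πI² = 189·4/63·1/84 = 1/7
take √, sign -1: I = -0.10662181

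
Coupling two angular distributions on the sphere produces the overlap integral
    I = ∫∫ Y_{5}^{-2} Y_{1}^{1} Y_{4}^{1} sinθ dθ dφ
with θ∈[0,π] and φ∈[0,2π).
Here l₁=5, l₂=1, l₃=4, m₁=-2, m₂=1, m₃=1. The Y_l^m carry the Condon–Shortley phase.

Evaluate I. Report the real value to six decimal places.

Rules hold: Σm=0, L=10 even, 4≤4≤6.
N = 11·3·9 = 297
Δ = 2!·8!·0!/11! = 1/495
Racah Σ t=1..1: t=1:−1/576 = -1/576
⇒ 3j(5 1 4; 0 0 0)² = 5/99, sgn -1
Racah Σ t=2..2: t=2:+1/1440 = 1/1440
⇒ 3j(5 1 4; -2 1 1)² = 7/165, sgn -1
4πI² = N·(3j₀)²·(3jₘ)² = 7/11
I = +1·√(0.636364/4π) = 0.22503380

0.225034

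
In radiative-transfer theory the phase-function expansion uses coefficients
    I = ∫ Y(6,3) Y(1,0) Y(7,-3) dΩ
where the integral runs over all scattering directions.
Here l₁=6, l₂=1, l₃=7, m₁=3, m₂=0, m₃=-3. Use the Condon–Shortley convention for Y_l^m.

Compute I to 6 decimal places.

-0.221293

Checks pass: Σm=0; 14 even; l₃=7∈[5,7].
(2·6+1)(2·1+1)(2·7+1) = 585
Δ: 0! 12! 2! / 15! → 1/1365
sum: t=0:+1/518400 = 1/518400
3j²(6 1 7; 0 0 0) = Δ·Π!·Σ² = 7/195  (sign -1)
sum: t=0:+1/2177280 = 1/2177280
3j²(6 1 7; 3 0 -3) = Δ·Π!·Σ² = 8/273  (sign +1)
combine: 4πI² = 585·7/195·8/273 = 8/13
take √, sign -1: I = -0.22129336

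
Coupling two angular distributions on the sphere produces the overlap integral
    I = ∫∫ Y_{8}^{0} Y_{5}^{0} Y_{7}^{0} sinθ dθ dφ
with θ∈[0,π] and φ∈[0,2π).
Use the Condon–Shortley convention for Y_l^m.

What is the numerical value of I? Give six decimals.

Rules hold: Σm=0, L=20 even, 3≤7≤13.
N = 17·11·15 = 2805
Δ = 6!·10!·4!/21! = 1/814773960
Racah Σ t=1..5: t=1:−1/87091200 t=2:+1/4976640 t=3:−1/2073600 t=4:+1/4976640 t=5:−1/87091200 = -1/9676800
⇒ 3j(8 5 7; 0 0 0)² = 360/46189, sgn +1
(m-triple is (0,0,0) — same symbol as above.)
4πI² = N·(3j₀)²·(3jₘ)² = 1944000/11408683
I = +1·√(0.170397/4π) = 0.11644623

0.116446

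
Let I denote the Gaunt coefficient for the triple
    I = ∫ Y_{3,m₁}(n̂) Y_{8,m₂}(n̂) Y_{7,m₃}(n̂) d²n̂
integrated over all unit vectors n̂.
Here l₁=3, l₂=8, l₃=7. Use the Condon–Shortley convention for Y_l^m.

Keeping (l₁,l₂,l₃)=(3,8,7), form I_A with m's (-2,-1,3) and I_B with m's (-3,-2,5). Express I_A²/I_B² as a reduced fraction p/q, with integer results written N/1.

1715/297

Same 3,8,7: normalisation and zero-m 3j drop out of the ratio.
A: Δ: 4! 2! 12! / 19! → 1/5290740; sum: t=3:−1/11612160 t=4:+1/52254720 = -1/14929920; 3j²(3 8 7; -2 -1 3) = Δ·Π!·Σ² = 1225/75582  (sign -1)
B: Δ: 4! 2! 12! / 19! → 1/5290740; sum: t=4:+1/348364800 = 1/348364800; 3j²(3 8 7; -3 -2 5) = Δ·Π!·Σ² = 165/58786  (sign +1)
I_A²/I_B² = (1225/75582)/(165/58786) = 1715/297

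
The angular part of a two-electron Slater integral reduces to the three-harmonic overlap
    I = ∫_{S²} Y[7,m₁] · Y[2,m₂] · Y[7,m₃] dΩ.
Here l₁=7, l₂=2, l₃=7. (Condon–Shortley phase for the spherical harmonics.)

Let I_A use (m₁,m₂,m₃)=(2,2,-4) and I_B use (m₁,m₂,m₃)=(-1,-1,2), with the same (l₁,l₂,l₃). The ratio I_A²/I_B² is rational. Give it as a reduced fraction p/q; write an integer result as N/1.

l's match ⇒ only the (l;m) 3-j factors differ between A and B.
A: triangle coeff Δ(7,2,7) = 1/185640; Σ_t [2,2]: t=2:+1/8709120 = 1/8709120; (3j)²=55/3094 [(7 2 7; 2 2 -4)], sign=-1
B: triangle coeff Δ(7,2,7) = 1/185640; Σ_t [0,1]: t=0:+1/1935360 t=1:−1/1209600 = -1/3225600; (3j)²=243/61880 [(7 2 7; -1 -1 2)], sign=+1
I_A²/I_B² = (55/3094)/(243/61880) = 1100/243

1100/243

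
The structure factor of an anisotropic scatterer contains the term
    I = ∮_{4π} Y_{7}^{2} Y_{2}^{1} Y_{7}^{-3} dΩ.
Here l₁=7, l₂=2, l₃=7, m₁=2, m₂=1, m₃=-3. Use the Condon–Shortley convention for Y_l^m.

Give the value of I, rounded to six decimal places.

Rules hold: Σm=0, L=16 even, 5≤7≤9.
N = 15·5·15 = 1125
Δ = 2!·12!·2!/17! = 1/185640
Racah Σ t=0..2: t=0:+1/2419200 t=1:−1/518400 t=2:+1/2419200 = -1/907200
⇒ 3j(7 2 7; 0 0 0)² = 56/3315, sgn +1
Racah Σ t=1..2: t=1:−1/1935360 t=2:+1/4354560 = -1/3483648
⇒ 3j(7 2 7; 2 1 -3)² = 125/12376, sgn -1
4πI² = N·(3j₀)²·(3jₘ)² = 9375/48841
I = -1·√(0.191949/4π) = -0.12359145

-0.123591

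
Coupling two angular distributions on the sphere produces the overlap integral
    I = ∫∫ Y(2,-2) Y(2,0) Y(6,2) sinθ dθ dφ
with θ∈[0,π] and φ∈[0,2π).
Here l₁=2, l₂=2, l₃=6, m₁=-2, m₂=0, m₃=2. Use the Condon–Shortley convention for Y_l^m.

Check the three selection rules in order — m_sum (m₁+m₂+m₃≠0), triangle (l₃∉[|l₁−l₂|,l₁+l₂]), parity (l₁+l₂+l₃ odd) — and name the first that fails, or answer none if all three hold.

triangle

m₁+m₂+m₃ = -2 + 0 + 2 = 0  ✓
triangle: |2−2|=0 ≤ l₃=6 ≤ 2+2=4  ✗
parity: l₁+l₂+l₃ = 10 is even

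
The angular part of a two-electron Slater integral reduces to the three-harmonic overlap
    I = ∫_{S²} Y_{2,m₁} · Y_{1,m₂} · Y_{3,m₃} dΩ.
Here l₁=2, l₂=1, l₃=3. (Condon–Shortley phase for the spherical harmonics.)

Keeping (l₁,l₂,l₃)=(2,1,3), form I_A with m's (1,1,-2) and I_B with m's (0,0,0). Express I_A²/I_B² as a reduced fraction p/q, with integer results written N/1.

Same 2,1,3: normalisation and zero-m 3j drop out of the ratio.
A: Δ: 0! 4! 2! / 7! → 1/105; sum: t=0:+1/12 = 1/12; 3j²(2 1 3; 1 1 -2) = Δ·Π!·Σ² = 2/21  (sign -1)
B: Δ: 0! 4! 2! / 7! → 1/105; sum: t=0:+1/4 = 1/4; 3j²(2 1 3; 0 0 0) = Δ·Π!·Σ² = 3/35  (sign -1)
I_A²/I_B² = (2/21)/(3/35) = 10/9

10/9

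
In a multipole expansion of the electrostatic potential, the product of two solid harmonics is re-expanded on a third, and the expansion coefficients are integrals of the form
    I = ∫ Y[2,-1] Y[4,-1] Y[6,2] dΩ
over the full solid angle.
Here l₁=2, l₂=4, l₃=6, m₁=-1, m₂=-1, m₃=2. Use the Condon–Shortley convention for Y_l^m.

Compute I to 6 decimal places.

0.238034

m-sum 0 ✓  L=12 even ✓  2≤6≤6 ✓
Π(2lᵢ+1) = 5×9×13 = 585
triangle coeff Δ(2,4,6) = 1/6435
Σ_t [0,0]: t=0:+1/2304 = 1/2304
(3j)²=5/143 [(2 4 6; 0 0 0)], sign=+1
Σ_t [0,0]: t=0:+1/4320 = 1/4320
(3j)²=224/6435 [(2 4 6; -1 -1 2)], sign=+1
⇒ 4πI² = 1120/1573
I = (+1)√(1120/1573/(4π)) = 0.23803440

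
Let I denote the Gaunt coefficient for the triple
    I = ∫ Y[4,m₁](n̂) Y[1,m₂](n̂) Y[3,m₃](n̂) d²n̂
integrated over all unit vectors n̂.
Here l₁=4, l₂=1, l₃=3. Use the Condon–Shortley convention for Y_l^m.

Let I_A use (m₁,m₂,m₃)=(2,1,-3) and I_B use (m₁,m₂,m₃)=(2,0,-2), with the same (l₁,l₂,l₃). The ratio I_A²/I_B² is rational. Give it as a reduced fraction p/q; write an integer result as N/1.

1/12

l's match ⇒ only the (l;m) 3-j factors differ between A and B.
A: triangle coeff Δ(4,1,3) = 1/252; Σ_t [2,2]: t=2:+1/1440 = 1/1440; (3j)²=1/252 [(4 1 3; 2 1 -3)], sign=+1
B: triangle coeff Δ(4,1,3) = 1/252; Σ_t [1,1]: t=1:−1/120 = -1/120; (3j)²=1/21 [(4 1 3; 2 0 -2)], sign=+1
I_A²/I_B² = (1/252)/(1/21) = 1/12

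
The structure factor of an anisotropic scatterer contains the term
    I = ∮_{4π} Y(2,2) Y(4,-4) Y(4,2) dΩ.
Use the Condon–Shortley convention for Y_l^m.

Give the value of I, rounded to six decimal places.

Checks pass: Σm=0; 10 even; l₃=4∈[2,6].
(2·2+1)(2·4+1)(2·4+1) = 405
Δ: 2! 2! 6! / 11! → 1/13860
sum: t=0:+1/192 t=1:−1/36 t=2:+1/192 = -5/288
3j²(2 4 4; 0 0 0) = Δ·Π!·Σ² = 20/693  (sign -1)
sum: t=0:+1/2880 = 1/2880
3j²(2 4 4; 2 -4 2) = Δ·Π!·Σ² = 2/165  (sign +1)
combine: 4πI² = 405·20/693·2/165 = 120/847
take √, sign -1: I = -0.10618031

-0.106180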